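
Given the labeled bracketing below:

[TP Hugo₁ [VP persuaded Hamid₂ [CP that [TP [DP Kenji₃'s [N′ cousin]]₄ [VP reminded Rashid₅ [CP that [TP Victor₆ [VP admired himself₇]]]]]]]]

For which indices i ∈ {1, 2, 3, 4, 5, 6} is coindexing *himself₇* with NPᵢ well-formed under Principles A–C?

*himself* is an anaphor, so Principle A applies: it must be bound in its binding domain.
Binding domain of *himself₇*: the embedded TP, whose subject is Victor₆.
*Hugo₁* c-commands the anaphor but is outside its binding domain → cannot satisfy Principle A.
*Hamid₂* c-commands the anaphor but is outside its binding domain → cannot satisfy Principle A.
*Kenji₃* does not c-command the anaphor → cannot bind it.
*[Kenji₃'s cousin]₄* c-commands the anaphor but is outside its binding domain → cannot satisfy Principle A.
*Rashid₅* c-commands the anaphor but is outside its binding domain → cannot satisfy Principle A.
*Victor₆* c-commands the anaphor within its binding domain → licit binder.

{6}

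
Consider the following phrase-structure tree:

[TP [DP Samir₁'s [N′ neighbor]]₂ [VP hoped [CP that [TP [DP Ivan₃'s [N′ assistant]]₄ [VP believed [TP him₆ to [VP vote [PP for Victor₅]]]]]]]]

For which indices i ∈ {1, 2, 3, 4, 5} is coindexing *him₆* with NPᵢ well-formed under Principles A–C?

*him* is a pronoun, so Principle B applies: it must be free in its binding domain.
Binding domain of *him₆*: the embedded TP, whose subject is [Ivan₃'s assistant]₄.
*Samir₁* and the pronoun do not c-command one another → neither Principle B nor Principle C is at stake; coindexation permitted.
*[Samir₁'s neighbor]₂* c-commands the pronoun but from outside its binding domain, and is not c-commanded by it → coindexation permitted.
*Ivan₃* and the pronoun do not c-command one another → neither Principle B nor Principle C is at stake; coindexation permitted.
*[Ivan₃'s assistant]₄* c-commands the pronoun within its binding domain → coindexation would violate Principle B.
*Victor₅*: the pronoun c-commands this R-expression → coindexation would violate Principle C on *Victor₅*.

{1, 2, 3}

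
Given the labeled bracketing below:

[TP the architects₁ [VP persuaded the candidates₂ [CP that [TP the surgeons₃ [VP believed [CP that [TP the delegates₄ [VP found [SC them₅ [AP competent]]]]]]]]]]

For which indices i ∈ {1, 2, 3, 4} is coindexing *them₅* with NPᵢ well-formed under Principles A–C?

{1, 2, 3}

*them* is a pronoun, so Principle B applies: it must be free in its binding domain.
Binding domain of *them₅*: the embedded TP, whose subject is the delegates₄.
*the architects₁* c-commands the pronoun but from outside its binding domain, and is not c-commanded by it → coindexation permitted.
*the candidates₂* c-commands the pronoun but from outside its binding domain, and is not c-commanded by it → coindexation permitted.
*the surgeons₃* c-commands the pronoun but from outside its binding domain, and is not c-commanded by it → coindexation permitted.
*the delegates₄* c-commands the pronoun within its binding domain → coindexation would violate Principle B.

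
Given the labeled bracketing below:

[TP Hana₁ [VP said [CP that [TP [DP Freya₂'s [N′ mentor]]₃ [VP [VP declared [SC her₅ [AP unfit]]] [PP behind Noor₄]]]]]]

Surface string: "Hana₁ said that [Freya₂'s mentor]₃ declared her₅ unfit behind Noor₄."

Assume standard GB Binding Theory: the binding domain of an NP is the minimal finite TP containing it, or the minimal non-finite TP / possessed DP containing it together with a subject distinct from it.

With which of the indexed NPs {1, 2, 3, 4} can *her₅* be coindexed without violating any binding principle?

{1, 2, 4}

*her* is a pronoun, so Principle B applies: it must be free in its binding domain.
Binding domain of *her₅*: the embedded TP, whose subject is [Freya₂'s mentor]₃.
*Hana₁* c-commands the pronoun but from outside its binding domain, and is not c-commanded by it → coindexation permitted.
*Freya₂* and the pronoun do not c-command one another → neither Principle B nor Principle C is at stake; coindexation permitted.
*[Freya₂'s mentor]₃* c-commands the pronoun within its binding domain → coindexation would violate Principle B.
*Noor₄* and the pronoun do not c-command one another → neither Principle B nor Principle C is at stake; coindexation permitted.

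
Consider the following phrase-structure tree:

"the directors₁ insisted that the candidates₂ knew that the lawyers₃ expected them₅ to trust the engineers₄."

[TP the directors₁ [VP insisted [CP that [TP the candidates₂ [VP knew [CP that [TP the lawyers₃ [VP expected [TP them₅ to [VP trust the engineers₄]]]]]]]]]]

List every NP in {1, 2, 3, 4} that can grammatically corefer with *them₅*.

{1, 2}

*them* is a pronoun, so Principle B applies: it must be free in its binding domain.
Binding domain of *them₅*: the embedded TP, whose subject is the lawyers₃.
*the directors₁* c-commands the pronoun but from outside its binding domain, and is not c-commanded by it → coindexation permitted.
*the candidates₂* c-commands the pronoun but from outside its binding domain, and is not c-commanded by it → coindexation permitted.
*the lawyers₃* c-commands the pronoun within its binding domain → coindexation would violate Principle B.
*the engineers₄*: the pronoun c-commands this R-expression → coindexation would violate Principle C on *the engineers₄*.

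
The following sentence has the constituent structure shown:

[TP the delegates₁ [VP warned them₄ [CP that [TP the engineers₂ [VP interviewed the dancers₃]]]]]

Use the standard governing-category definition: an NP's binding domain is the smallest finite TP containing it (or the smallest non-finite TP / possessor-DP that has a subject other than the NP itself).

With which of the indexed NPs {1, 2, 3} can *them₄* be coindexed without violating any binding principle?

*them* is a pronoun, so Principle B applies: it must be free in its binding domain.
Binding domain of *them₄*: the matrix TP, whose subject is the delegates₁.
*the delegates₁* c-commands the pronoun within its binding domain → coindexation would violate Principle B.
*the engineers₂*: the pronoun c-commands this R-expression → coindexation would violate Principle C on *the engineers₂*.
*the dancers₃*: the pronoun c-commands this R-expression → coindexation would violate Principle C on *the dancers₃*.

none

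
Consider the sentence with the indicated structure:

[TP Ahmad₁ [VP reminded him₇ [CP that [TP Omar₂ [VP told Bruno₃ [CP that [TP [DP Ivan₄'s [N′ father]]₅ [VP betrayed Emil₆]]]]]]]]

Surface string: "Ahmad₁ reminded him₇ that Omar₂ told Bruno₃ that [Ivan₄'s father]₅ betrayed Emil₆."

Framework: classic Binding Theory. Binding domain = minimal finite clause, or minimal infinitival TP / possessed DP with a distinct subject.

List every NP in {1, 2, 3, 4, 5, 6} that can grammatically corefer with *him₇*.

*him* is a pronoun, so Principle B applies: it must be free in its binding domain.
Binding domain of *him₇*: the matrix TP, whose subject is Ahmad₁.
*Ahmad₁* c-commands the pronoun within its binding domain → coindexation would violate Principle B.
*Omar₂*: the pronoun c-commands this R-expression → coindexation would violate Principle C on *Omar₂*.
*Bruno₃*: the pronoun c-commands this R-expression → coindexation would violate Principle C on *Bruno₃*.
*Ivan₄*: the pronoun c-commands this R-expression → coindexation would violate Principle C on *Ivan₄*.
*[Ivan₄'s father]₅*: the pronoun c-commands this R-expression → coindexation would violate Principle C on *[Ivan₄'s father]₅*.
*Emil₆*: the pronoun c-commands this R-expression → coindexation would violate Principle C on *Emil₆*.

none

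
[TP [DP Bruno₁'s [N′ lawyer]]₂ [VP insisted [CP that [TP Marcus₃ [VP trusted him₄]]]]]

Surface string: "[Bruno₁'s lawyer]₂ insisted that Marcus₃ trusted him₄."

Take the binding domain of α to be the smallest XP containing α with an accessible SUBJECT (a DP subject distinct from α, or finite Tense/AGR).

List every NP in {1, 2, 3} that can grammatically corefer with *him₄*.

*him* is a pronoun, so Principle B applies: it must be free in its binding domain.
Binding domain of *him₄*: the embedded TP, whose subject is Marcus₃.
*Bruno₁* and the pronoun do not c-command one another → neither Principle B nor Principle C is at stake; coindexation permitted.
*[Bruno₁'s lawyer]₂* c-commands the pronoun but from outside its binding domain, and is not c-commanded by it → coindexation permitted.
*Marcus₃* c-commands the pronoun within its binding domain → coindexation would violate Principle B.

{1, 2}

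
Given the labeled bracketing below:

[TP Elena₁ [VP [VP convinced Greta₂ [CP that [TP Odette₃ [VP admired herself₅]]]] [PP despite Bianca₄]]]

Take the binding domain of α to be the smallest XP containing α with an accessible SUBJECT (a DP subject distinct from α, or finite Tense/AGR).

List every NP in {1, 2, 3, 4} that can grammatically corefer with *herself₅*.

*herself* is an anaphor, so Principle A applies: it must be bound in its binding domain.
Binding domain of *herself₅*: the embedded TP, whose subject is Odette₃.
*Elena₁* c-commands the anaphor but is outside its binding domain → cannot satisfy Principle A.
*Greta₂* c-commands the anaphor but is outside its binding domain → cannot satisfy Principle A.
*Odette₃* c-commands the anaphor within its binding domain → licit binder.
*Bianca₄* does not c-command the anaphor → cannot bind it.

{3}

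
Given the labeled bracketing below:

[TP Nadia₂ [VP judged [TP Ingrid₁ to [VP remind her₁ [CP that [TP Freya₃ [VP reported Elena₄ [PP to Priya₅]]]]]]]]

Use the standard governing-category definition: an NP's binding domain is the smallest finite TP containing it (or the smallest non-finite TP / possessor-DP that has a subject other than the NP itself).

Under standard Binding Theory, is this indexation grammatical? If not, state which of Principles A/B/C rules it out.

Principle B

The two coindexed NPs are *Ingrid₁* and *her₁*.
*her₁* is a pronoun. Its binding domain is the embedded TP, whose subject is Ingrid₁.
*Ingrid₁* c-commands it within that domain and carries the same index.
The pronoun is locally bound → Principle B violation.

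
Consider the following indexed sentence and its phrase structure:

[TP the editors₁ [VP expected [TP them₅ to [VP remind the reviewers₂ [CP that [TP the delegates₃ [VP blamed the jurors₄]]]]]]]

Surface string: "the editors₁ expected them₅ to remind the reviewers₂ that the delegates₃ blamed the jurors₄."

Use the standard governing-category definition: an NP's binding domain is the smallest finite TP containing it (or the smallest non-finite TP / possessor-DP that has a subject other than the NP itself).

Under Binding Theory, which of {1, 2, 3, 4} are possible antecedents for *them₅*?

*them* is a pronoun, so Principle B applies: it must be free in its binding domain.
Binding domain of *them₅*: the matrix TP, whose subject is the editors₁.
*the editors₁* c-commands the pronoun within its binding domain → coindexation would violate Principle B.
*the reviewers₂*: the pronoun c-commands this R-expression → coindexation would violate Principle C on *the reviewers₂*.
*the delegates₃*: the pronoun c-commands this R-expression → coindexation would violate Principle C on *the delegates₃*.
*the jurors₄*: the pronoun c-commands this R-expression → coindexation would violate Principle C on *the jurors₄*.

none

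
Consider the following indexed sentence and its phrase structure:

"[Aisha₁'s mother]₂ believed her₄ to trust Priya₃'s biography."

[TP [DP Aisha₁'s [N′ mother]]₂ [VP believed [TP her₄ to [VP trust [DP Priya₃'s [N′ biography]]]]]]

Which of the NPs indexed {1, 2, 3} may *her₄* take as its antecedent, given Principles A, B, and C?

*her* is a pronoun, so Principle B applies: it must be free in its binding domain.
Binding domain of *her₄*: the matrix TP, whose subject is [Aisha₁'s mother]₂.
*Aisha₁* and the pronoun do not c-command one another → neither Principle B nor Principle C is at stake; coindexation permitted.
*[Aisha₁'s mother]₂* c-commands the pronoun within its binding domain → coindexation would violate Principle B.
*Priya₃*: the pronoun c-commands this R-expression → coindexation would violate Principle C on *Priya₃*.

{1}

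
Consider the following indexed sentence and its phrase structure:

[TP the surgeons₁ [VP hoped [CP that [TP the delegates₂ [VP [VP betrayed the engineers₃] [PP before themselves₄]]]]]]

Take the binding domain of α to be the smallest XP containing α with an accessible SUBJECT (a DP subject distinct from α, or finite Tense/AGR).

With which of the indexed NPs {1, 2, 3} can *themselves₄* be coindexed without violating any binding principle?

{2}

*themselves* is an anaphor, so Principle A applies: it must be bound in its binding domain.
Binding domain of *themselves₄*: the embedded TP, whose subject is the delegates₂.
*the surgeons₁* c-commands the anaphor but is outside its binding domain → cannot satisfy Principle A.
*the delegates₂* c-commands the anaphor within its binding domain → licit binder.
*the engineers₃* does not c-command the anaphor → cannot bind it.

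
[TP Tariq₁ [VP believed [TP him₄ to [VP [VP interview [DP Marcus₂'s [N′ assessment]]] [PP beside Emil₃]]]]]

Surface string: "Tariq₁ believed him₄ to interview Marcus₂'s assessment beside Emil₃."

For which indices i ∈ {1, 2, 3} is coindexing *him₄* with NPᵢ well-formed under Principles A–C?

none

*him* is a pronoun, so Principle B applies: it must be free in its binding domain.
Binding domain of *him₄*: the matrix TP, whose subject is Tariq₁.
*Tariq₁* c-commands the pronoun within its binding domain → coindexation would violate Principle B.
*Marcus₂*: the pronoun c-commands this R-expression → coindexation would violate Principle C on *Marcus₂*.
*Emil₃*: the pronoun c-commands this R-expression → coindexation would violate Principle C on *Emil₃*.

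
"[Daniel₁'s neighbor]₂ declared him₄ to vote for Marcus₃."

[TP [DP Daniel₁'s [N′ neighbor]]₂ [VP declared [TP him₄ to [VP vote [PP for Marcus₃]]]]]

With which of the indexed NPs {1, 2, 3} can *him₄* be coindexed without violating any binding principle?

{1}

*him* is a pronoun, so Principle B applies: it must be free in its binding domain.
Binding domain of *him₄*: the matrix TP, whose subject is [Daniel₁'s neighbor]₂.
*Daniel₁* and the pronoun do not c-command one another → neither Principle B nor Principle C is at stake; coindexation permitted.
*[Daniel₁'s neighbor]₂* c-commands the pronoun within its binding domain → coindexation would violate Principle B.
*Marcus₃*: the pronoun c-commands this R-expression → coindexation would violate Principle C on *Marcus₃*.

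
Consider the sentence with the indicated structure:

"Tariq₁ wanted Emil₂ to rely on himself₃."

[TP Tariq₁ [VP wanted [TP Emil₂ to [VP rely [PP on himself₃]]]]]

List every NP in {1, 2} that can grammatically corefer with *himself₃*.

*himself* is an anaphor, so Principle A applies: it must be bound in its binding domain.
Binding domain of *himself₃*: the embedded TP, whose subject is Emil₂.
*Tariq₁* c-commands the anaphor but is outside its binding domain → cannot satisfy Principle A.
*Emil₂* c-commands the anaphor within its binding domain → licit binder.

{2}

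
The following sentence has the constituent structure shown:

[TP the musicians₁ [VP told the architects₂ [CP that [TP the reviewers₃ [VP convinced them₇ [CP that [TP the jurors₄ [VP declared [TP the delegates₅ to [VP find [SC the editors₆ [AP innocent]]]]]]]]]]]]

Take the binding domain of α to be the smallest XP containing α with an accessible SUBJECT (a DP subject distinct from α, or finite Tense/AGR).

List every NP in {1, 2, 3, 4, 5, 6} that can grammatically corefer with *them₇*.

*them* is a pronoun, so Principle B applies: it must be free in its binding domain.
Binding domain of *them₇*: the embedded TP, whose subject is the reviewers₃.
*the musicians₁* c-commands the pronoun but from outside its binding domain, and is not c-commanded by it → coindexation permitted.
*the architects₂* c-commands the pronoun but from outside its binding domain, and is not c-commanded by it → coindexation permitted.
*the reviewers₃* c-commands the pronoun within its binding domain → coindexation would violate Principle B.
*the jurors₄*: the pronoun c-commands this R-expression → coindexation would violate Principle C on *the jurors₄*.
*the delegates₅*: the pronoun c-commands this R-expression → coindexation would violate Principle C on *the delegates₅*.
*the editors₆*: the pronoun c-commands this R-expression → coindexation would violate Principle C on *the editors₆*.

{1, 2}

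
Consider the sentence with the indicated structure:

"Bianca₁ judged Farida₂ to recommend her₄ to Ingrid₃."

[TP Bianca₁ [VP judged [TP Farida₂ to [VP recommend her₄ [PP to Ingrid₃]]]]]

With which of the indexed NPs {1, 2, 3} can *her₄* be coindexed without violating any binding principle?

{1}

*her* is a pronoun, so Principle B applies: it must be free in its binding domain.
Binding domain of *her₄*: the embedded TP, whose subject is Farida₂.
*Bianca₁* c-commands the pronoun but from outside its binding domain, and is not c-commanded by it → coindexation permitted.
*Farida₂* c-commands the pronoun within its binding domain → coindexation would violate Principle B.
*Ingrid₃*: the pronoun c-commands this R-expression → coindexation would violate Principle C on *Ingrid₃*.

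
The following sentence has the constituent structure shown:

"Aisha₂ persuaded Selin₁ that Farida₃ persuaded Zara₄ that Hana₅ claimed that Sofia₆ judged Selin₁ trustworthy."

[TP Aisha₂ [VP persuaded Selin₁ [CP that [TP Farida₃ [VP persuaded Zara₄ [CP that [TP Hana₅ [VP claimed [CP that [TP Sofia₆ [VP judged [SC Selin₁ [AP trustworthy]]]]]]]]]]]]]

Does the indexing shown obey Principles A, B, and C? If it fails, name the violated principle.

Principle C

The two coindexed NPs are *Selin₁* (the lower occurrence) and *Selin₁* (the higher occurrence).
*Selin₁* (the lower occurrence) is an R-expression. Principle C requires it to be free everywhere.
*Selin₁* (the higher occurrence) c-commands it and carries the same index.
The R-expression is bound → Principle C violation.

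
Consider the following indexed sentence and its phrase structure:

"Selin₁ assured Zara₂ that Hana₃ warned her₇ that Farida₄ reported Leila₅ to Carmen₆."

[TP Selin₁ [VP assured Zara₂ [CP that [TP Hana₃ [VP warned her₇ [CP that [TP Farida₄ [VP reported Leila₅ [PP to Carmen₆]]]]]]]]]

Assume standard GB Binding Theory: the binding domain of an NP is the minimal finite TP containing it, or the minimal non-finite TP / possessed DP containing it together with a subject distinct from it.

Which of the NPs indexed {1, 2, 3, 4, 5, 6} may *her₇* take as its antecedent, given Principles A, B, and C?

*her* is a pronoun, so Principle B applies: it must be free in its binding domain.
Binding domain of *her₇*: the embedded TP, whose subject is Hana₃.
*Selin₁* c-commands the pronoun but from outside its binding domain, and is not c-commanded by it → coindexation permitted.
*Zara₂* c-commands the pronoun but from outside its binding domain, and is not c-commanded by it → coindexation permitted.
*Hana₃* c-commands the pronoun within its binding domain → coindexation would violate Principle B.
*Farida₄*: the pronoun c-commands this R-expression → coindexation would violate Principle C on *Farida₄*.
*Leila₅*: the pronoun c-commands this R-expression → coindexation would violate Principle C on *Leila₅*.
*Carmen₆*: the pronoun c-commands this R-expression → coindexation would violate Principle C on *Carmen₆*.

{1, 2}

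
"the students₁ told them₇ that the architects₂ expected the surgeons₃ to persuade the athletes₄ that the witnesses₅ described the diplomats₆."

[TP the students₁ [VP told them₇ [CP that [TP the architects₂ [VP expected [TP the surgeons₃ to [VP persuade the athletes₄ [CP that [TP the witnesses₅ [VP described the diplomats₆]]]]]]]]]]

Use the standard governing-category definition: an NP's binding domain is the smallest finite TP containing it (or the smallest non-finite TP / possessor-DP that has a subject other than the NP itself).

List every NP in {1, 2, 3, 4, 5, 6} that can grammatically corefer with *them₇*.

none

*them* is a pronoun, so Principle B applies: it must be free in its binding domain.
Binding domain of *them₇*: the matrix TP, whose subject is the students₁.
*the students₁* c-commands the pronoun within its binding domain → coindexation would violate Principle B.
*the architects₂*: the pronoun c-commands this R-expression → coindexation would violate Principle C on *the architects₂*.
*the surgeons₃*: the pronoun c-commands this R-expression → coindexation would violate Principle C on *the surgeons₃*.
*the athletes₄*: the pronoun c-commands this R-expression → coindexation would violate Principle C on *the athletes₄*.
*the witnesses₅*: the pronoun c-commands this R-expression → coindexation would violate Principle C on *the witnesses₅*.
*the diplomats₆*: the pronoun c-commands this R-expression → coindexation would violate Principle C on *the diplomats₆*.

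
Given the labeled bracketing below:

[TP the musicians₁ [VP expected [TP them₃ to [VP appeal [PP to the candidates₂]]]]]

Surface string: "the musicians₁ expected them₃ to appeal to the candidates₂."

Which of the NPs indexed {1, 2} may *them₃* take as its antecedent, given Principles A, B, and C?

none

*them* is a pronoun, so Principle B applies: it must be free in its binding domain.
Binding domain of *them₃*: the matrix TP, whose subject is the musicians₁.
*the musicians₁* c-commands the pronoun within its binding domain → coindexation would violate Principle B.
*the candidates₂*: the pronoun c-commands this R-expression → coindexation would violate Principle C on *the candidates₂*.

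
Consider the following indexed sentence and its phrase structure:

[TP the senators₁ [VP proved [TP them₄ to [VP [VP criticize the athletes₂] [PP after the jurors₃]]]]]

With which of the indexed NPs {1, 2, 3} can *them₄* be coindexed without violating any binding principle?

*them* is a pronoun, so Principle B applies: it must be free in its binding domain.
Binding domain of *them₄*: the matrix TP, whose subject is the senators₁.
*the senators₁* c-commands the pronoun within its binding domain → coindexation would violate Principle B.
*the athletes₂*: the pronoun c-commands this R-expression → coindexation would violate Principle C on *the athletes₂*.
*the jurors₃*: the pronoun c-commands this R-expression → coindexation would violate Principle C on *the jurors₃*.

none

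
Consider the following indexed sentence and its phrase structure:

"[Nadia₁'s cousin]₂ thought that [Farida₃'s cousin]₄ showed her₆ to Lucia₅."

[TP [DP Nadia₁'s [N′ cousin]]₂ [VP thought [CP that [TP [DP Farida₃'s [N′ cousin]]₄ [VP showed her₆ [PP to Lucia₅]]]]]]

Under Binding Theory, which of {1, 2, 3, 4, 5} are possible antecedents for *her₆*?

{1, 2, 3}

*her* is a pronoun, so Principle B applies: it must be free in its binding domain.
Binding domain of *her₆*: the embedded TP, whose subject is [Farida₃'s cousin]₄.
*Nadia₁* and the pronoun do not c-command one another → neither Principle B nor Principle C is at stake; coindexation permitted.
*[Nadia₁'s cousin]₂* c-commands the pronoun but from outside its binding domain, and is not c-commanded by it → coindexation permitted.
*Farida₃* and the pronoun do not c-command one another → neither Principle B nor Principle C is at stake; coindexation permitted.
*[Farida₃'s cousin]₄* c-commands the pronoun within its binding domain → coindexation would violate Principle B.
*Lucia₅*: the pronoun c-commands this R-expression → coindexation would violate Principle C on *Lucia₅*.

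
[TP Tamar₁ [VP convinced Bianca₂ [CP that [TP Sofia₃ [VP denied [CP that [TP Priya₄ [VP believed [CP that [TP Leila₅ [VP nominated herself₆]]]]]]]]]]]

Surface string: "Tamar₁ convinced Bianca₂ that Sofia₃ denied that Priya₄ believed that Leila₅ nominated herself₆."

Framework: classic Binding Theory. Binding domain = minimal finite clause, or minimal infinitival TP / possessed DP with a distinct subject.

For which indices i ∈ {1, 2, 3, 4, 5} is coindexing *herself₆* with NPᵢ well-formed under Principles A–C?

{5}

*herself* is an anaphor, so Principle A applies: it must be bound in its binding domain.
Binding domain of *herself₆*: the embedded TP, whose subject is Leila₅.
*Tamar₁* c-commands the anaphor but is outside its binding domain → cannot satisfy Principle A.
*Bianca₂* c-commands the anaphor but is outside its binding domain → cannot satisfy Principle A.
*Sofia₃* c-commands the anaphor but is outside its binding domain → cannot satisfy Principle A.
*Priya₄* c-commands the anaphor but is outside its binding domain → cannot satisfy Principle A.
*Leila₅* c-commands the anaphor within its binding domain → licit binder.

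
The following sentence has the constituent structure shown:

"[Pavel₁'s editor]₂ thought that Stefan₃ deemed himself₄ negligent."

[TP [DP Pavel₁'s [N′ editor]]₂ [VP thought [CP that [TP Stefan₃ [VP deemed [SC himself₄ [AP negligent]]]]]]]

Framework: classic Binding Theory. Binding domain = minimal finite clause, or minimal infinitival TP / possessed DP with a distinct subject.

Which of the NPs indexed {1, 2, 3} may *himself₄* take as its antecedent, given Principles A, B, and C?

{3}

*himself* is an anaphor, so Principle A applies: it must be bound in its binding domain.
Binding domain of *himself₄*: the embedded TP, whose subject is Stefan₃.
*Pavel₁* does not c-command the anaphor → cannot bind it.
*[Pavel₁'s editor]₂* c-commands the anaphor but is outside its binding domain → cannot satisfy Principle A.
*Stefan₃* c-commands the anaphor within its binding domain → licit binder.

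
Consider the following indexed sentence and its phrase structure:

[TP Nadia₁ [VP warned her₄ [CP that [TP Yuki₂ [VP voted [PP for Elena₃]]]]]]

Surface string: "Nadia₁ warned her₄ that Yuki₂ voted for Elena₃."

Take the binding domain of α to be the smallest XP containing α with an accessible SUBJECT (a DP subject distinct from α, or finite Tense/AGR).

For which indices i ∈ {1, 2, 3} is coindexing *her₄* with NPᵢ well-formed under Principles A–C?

*her* is a pronoun, so Principle B applies: it must be free in its binding domain.
Binding domain of *her₄*: the matrix TP, whose subject is Nadia₁.
*Nadia₁* c-commands the pronoun within its binding domain → coindexation would violate Principle B.
*Yuki₂*: the pronoun c-commands this R-expression → coindexation would violate Principle C on *Yuki₂*.
*Elena₃*: the pronoun c-commands this R-expression → coindexation would violate Principle C on *Elena₃*.

none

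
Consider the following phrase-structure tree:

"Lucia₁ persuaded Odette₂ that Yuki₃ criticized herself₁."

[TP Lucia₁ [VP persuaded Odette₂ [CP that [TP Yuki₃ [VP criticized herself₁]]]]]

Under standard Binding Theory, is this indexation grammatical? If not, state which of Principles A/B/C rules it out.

The two coindexed NPs are *Lucia₁* and *herself₁*.
*herself₁* is an anaphor. Principle A requires it to be bound within its binding domain — the embedded TP, whose subject is Yuki₃.
Within that domain it is c-commanded by *Yuki₃*, which does not share its index.
*Lucia₁* does c-command the anaphor, but from outside its binding domain.
The anaphor is unbound in its domain → Principle A violation.

Principle A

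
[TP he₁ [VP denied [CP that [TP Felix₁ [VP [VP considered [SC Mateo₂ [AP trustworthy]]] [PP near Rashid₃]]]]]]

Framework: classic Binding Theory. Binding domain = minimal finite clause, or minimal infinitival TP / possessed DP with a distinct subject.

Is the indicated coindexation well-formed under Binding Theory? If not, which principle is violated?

The two coindexed NPs are *he₁* and *Felix₁*.
*Felix₁* is an R-expression. Principle C requires it to be free everywhere.
*he₁* c-commands it and carries the same index.
The R-expression is bound → Principle C violation.

Principle C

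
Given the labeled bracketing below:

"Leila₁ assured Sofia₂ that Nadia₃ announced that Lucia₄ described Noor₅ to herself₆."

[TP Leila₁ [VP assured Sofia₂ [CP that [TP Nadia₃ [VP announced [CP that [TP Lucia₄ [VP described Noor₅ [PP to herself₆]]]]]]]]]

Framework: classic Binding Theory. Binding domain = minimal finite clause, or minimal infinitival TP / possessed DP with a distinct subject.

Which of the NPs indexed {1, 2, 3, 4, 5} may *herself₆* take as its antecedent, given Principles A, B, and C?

*herself* is an anaphor, so Principle A applies: it must be bound in its binding domain.
Binding domain of *herself₆*: the embedded TP, whose subject is Lucia₄.
*Leila₁* c-commands the anaphor but is outside its binding domain → cannot satisfy Principle A.
*Sofia₂* c-commands the anaphor but is outside its binding domain → cannot satisfy Principle A.
*Nadia₃* c-commands the anaphor but is outside its binding domain → cannot satisfy Principle A.
*Lucia₄* c-commands the anaphor within its binding domain → licit binder.
*Noor₅* c-commands the anaphor within its binding domain → licit binder.

{4, 5}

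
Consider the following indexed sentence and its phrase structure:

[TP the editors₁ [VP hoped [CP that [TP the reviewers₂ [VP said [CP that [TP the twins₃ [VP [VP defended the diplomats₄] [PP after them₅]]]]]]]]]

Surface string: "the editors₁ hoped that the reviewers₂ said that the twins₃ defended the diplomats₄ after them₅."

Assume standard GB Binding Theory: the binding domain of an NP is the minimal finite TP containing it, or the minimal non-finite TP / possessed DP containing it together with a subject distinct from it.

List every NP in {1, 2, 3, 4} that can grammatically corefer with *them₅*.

*them* is a pronoun, so Principle B applies: it must be free in its binding domain.
Binding domain of *them₅*: the embedded TP, whose subject is the twins₃.
*the editors₁* c-commands the pronoun but from outside its binding domain, and is not c-commanded by it → coindexation permitted.
*the reviewers₂* c-commands the pronoun but from outside its binding domain, and is not c-commanded by it → coindexation permitted.
*the twins₃* c-commands the pronoun within its binding domain → coindexation would violate Principle B.
*the diplomats₄* and the pronoun do not c-command one another → neither Principle B nor Principle C is at stake; coindexation permitted.

{1, 2, 4}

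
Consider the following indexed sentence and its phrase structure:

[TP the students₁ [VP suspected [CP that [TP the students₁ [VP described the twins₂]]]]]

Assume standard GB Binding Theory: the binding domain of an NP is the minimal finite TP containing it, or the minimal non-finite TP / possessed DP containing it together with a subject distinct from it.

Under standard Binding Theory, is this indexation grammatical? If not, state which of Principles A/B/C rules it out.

The two coindexed NPs are *the students₁* (the lower occurrence) and *the students₁* (the higher occurrence).
*the students₁* (the lower occurrence) is an R-expression. Principle C requires it to be free everywhere.
*the students₁* (the higher occurrence) c-commands it and carries the same index.
The R-expression is bound → Principle C violation.

Principle C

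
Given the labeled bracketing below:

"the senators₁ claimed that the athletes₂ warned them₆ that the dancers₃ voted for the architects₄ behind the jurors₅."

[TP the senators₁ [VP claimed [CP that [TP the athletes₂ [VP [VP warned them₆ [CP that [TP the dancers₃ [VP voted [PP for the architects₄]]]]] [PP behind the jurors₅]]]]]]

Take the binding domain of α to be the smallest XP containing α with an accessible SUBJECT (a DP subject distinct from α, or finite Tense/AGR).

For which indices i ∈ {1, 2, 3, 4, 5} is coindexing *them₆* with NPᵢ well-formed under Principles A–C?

*them* is a pronoun, so Principle B applies: it must be free in its binding domain.
Binding domain of *them₆*: the embedded TP, whose subject is the athletes₂.
*the senators₁* c-commands the pronoun but from outside its binding domain, and is not c-commanded by it → coindexation permitted.
*the athletes₂* c-commands the pronoun within its binding domain → coindexation would violate Principle B.
*the dancers₃*: the pronoun c-commands this R-expression → coindexation would violate Principle C on *the dancers₃*.
*the architects₄*: the pronoun c-commands this R-expression → coindexation would violate Principle C on *the architects₄*.
*the jurors₅* and the pronoun do not c-command one another → neither Principle B nor Principle C is at stake; coindexation permitted.

{1, 5}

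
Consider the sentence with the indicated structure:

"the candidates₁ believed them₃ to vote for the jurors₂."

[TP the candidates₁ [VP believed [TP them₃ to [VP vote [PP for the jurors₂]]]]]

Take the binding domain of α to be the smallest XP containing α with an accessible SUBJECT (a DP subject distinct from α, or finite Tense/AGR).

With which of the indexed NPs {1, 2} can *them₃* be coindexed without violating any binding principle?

*them* is a pronoun, so Principle B applies: it must be free in its binding domain.
Binding domain of *them₃*: the matrix TP, whose subject is the candidates₁.
*the candidates₁* c-commands the pronoun within its binding domain → coindexation would violate Principle B.
*the jurors₂*: the pronoun c-commands this R-expression → coindexation would violate Principle C on *the jurors₂*.

none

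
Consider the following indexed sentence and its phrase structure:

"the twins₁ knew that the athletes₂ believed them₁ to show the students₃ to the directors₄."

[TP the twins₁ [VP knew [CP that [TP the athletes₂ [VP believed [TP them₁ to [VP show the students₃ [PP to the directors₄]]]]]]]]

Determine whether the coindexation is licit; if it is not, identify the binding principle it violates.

grammatical

The two coindexed NPs are *the twins₁* and *them₁*.
*them₁* is a pronoun; its binding domain is the embedded TP, whose subject is the athletes₂. Within that domain it is c-commanded only by *the athletes₂*, which carries a different index — the pronoun is free locally, so Principle B holds.
*the twins₁* is an R-expression; *them₁* does not c-command it, and no other NP shares its index, so Principle C is satisfied.
All principles are respected.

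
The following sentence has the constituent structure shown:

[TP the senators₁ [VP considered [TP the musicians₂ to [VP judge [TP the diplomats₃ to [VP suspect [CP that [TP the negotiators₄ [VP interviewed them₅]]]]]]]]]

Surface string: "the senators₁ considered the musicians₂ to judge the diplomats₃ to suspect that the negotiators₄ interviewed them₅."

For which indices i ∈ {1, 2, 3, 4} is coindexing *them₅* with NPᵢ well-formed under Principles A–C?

*them* is a pronoun, so Principle B applies: it must be free in its binding domain.
Binding domain of *them₅*: the embedded TP, whose subject is the negotiators₄.
*the senators₁* c-commands the pronoun but from outside its binding domain, and is not c-commanded by it → coindexation permitted.
*the musicians₂* c-commands the pronoun but from outside its binding domain, and is not c-commanded by it → coindexation permitted.
*the diplomats₃* c-commands the pronoun but from outside its binding domain, and is not c-commanded by it → coindexation permitted.
*the negotiators₄* c-commands the pronoun within its binding domain → coindexation would violate Principle B.

{1, 2, 3}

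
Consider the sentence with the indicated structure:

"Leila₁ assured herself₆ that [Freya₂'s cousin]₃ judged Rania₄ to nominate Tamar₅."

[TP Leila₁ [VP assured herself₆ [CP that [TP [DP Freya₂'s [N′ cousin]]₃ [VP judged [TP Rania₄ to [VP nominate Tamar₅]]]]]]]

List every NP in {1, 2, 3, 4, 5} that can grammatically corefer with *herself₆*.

*herself* is an anaphor, so Principle A applies: it must be bound in its binding domain.
Binding domain of *herself₆*: the matrix TP, whose subject is Leila₁.
*Leila₁* c-commands the anaphor within its binding domain → licit binder.
*Freya₂* does not c-command the anaphor → cannot bind it.
*[Freya₂'s cousin]₃* does not c-command the anaphor → cannot bind it.
*Rania₄* does not c-command the anaphor → cannot bind it.
*Tamar₅* does not c-command the anaphor → cannot bind it.

{1}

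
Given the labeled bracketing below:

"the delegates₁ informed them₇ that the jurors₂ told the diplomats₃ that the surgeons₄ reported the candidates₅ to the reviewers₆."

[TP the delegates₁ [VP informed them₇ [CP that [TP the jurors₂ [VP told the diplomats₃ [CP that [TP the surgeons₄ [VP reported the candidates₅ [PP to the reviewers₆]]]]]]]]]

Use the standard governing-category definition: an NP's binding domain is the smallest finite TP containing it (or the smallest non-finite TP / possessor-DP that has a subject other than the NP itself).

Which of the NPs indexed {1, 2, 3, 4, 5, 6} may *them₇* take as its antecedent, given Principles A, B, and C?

*them* is a pronoun, so Principle B applies: it must be free in its binding domain.
Binding domain of *them₇*: the matrix TP, whose subject is the delegates₁.
*the delegates₁* c-commands the pronoun within its binding domain → coindexation would violate Principle B.
*the jurors₂*: the pronoun c-commands this R-expression → coindexation would violate Principle C on *the jurors₂*.
*the diplomats₃*: the pronoun c-commands this R-expression → coindexation would violate Principle C on *the diplomats₃*.
*the surgeons₄*: the pronoun c-commands this R-expression → coindexation would violate Principle C on *the surgeons₄*.
*the candidates₅*: the pronoun c-commands this R-expression → coindexation would violate Principle C on *the candidates₅*.
*the reviewers₆*: the pronoun c-commands this R-expression → coindexation would violate Principle C on *the reviewers₆*.

none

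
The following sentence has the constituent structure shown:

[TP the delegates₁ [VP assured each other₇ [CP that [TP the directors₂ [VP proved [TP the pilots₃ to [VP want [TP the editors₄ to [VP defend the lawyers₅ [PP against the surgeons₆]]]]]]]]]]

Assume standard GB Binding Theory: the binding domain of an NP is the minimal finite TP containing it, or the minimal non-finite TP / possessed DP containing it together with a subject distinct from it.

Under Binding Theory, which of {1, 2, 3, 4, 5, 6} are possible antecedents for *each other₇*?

*each other* is an anaphor, so Principle A applies: it must be bound in its binding domain.
Binding domain of *each other₇*: the matrix TP, whose subject is the delegates₁.
*the delegates₁* c-commands the anaphor within its binding domain → licit binder.
*the directors₂* does not c-command the anaphor → cannot bind it.
*the pilots₃* does not c-command the anaphor → cannot bind it.
*the editors₄* does not c-command the anaphor → cannot bind it.
*the lawyers₅* does not c-command the anaphor → cannot bind it.
*the surgeons₆* does not c-command the anaphor → cannot bind it.

{1}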